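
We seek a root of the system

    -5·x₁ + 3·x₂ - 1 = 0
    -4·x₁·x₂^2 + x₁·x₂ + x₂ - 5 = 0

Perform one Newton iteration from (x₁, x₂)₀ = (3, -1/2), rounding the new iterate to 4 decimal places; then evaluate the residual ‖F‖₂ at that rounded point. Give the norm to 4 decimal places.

5.0849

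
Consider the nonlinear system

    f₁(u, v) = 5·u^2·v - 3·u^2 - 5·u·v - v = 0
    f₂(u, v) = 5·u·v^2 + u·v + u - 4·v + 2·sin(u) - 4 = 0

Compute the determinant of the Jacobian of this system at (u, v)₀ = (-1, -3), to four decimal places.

878.2746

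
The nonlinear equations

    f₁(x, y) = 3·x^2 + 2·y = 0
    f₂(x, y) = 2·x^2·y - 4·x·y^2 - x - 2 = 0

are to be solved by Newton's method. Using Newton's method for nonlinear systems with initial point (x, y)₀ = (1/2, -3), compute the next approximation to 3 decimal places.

(0.675, -0.638)

At (1/2, -3): F = (-5.250, -22.000).
Jacobian J = [[6·x, 2], [4·x·y - 4·y^2 - 1, 2·x^2 - 8·x·y]].
At the point, J = [[3.000, 2.000], [-43.000, 12.500]] (det J = 123.500).
Solving J·Δ = −F gives Δ = (0.175, 2.362).
Then the next iterate is (x, y)₁ = (0.675, -0.638).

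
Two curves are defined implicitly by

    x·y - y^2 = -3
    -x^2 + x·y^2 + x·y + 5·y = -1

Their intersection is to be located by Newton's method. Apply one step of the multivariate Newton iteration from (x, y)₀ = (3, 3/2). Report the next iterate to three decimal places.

At (3, 3/2): F = (5.250, 10.750).
Jacobian J = [[y, x - 2·y], [-2·x + y^2 + y, 2·x·y + x + 5]].
At the point, J = [[1.500, 0.000], [-2.250, 17.000]] (det J = 25.500).
Solving J·Δ = −F gives Δ = (-3.500, -1.096).
Then the next iterate is (x, y)₁ = (-0.500, 0.404).

(-0.500, 0.404)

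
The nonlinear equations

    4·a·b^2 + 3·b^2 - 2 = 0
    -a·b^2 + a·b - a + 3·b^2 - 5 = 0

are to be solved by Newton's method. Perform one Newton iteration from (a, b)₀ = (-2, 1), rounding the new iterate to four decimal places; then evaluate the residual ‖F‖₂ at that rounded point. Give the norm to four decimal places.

7.0270

At (-2, 1): F = (-7.0000, 0.0000).
Jacobian J = [[4·b^2, 8·a·b + 6·b], [-b^2 + b - 1, -2·a·b + a + 6·b]].
At the point, J = [[4.0000, -10.0000], [-1.0000, 8.0000]] (det J = 22.0000).
Solving J·Δ = −F gives Δ = (2.5455, 0.3182).
Then the next iterate is (a, b)₁ = (0.5455, 1.3182).
Re-evaluating at (0.5455, 1.3182): F = (7.004509, -0.561357), so ‖F‖₂ = 7.0270.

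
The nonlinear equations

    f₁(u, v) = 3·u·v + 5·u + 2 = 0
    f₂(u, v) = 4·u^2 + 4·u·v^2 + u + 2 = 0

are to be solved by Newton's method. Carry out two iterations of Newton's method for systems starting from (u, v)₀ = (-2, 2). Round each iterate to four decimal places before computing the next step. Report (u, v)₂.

(-0.2140, 1.4986)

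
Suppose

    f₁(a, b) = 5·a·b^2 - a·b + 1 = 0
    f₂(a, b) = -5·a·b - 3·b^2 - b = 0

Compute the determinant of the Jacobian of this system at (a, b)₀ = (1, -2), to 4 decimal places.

J = [[5·b^2 - b, 10·a·b - a], [-5·b, -5·a - 6·b - 1]].
At the point, J = [[22.0000, -21.0000], [10.0000, 6.0000]].
det J = 342.0000.

342.0000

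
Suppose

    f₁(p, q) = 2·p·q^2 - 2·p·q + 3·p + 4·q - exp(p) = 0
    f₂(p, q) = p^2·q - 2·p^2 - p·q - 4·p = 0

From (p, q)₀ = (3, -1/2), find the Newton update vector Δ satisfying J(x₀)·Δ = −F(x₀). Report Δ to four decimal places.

At (3, -1/2): F = (-8.585537, -33.0000).
Jacobian J = [[2·q^2 - 2·q - exp(p) + 3, 4·p·q - 2·p + 4], [2·p·q - 4·p - q - 4, p^2 - p]].
At the point, J = [[-15.585537, -8.0000], [-18.5000, 6.0000]] (det J = -241.513222).
Solving J·Δ = −F gives Δ = (-1.3064, 1.4719).

(-1.3064, 1.4719)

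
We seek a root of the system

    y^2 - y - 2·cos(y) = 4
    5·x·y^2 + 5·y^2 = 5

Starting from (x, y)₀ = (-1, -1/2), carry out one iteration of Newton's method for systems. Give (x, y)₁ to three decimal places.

(3.000, -2.192)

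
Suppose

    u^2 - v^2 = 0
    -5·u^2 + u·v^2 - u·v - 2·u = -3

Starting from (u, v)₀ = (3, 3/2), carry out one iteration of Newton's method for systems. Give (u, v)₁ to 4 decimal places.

(1.3247, 0.3994)

At (3, 3/2): F = (6.7500, -45.7500).
Jacobian J = [[2·u, -2·v], [-10·u + v^2 - v - 2, 2·u·v - u]].
At the point, J = [[6.0000, -3.0000], [-31.2500, 6.0000]] (det J = -57.7500).
Solving J·Δ = −F gives Δ = (-1.6753, -1.1006).
Then the next iterate is (u, v)₁ = (1.3247, 0.3994).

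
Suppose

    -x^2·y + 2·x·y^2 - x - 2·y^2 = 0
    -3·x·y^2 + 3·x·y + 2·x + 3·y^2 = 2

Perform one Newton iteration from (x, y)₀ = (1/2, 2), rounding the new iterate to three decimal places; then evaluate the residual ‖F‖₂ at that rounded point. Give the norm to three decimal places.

3.044

At (1/2, 2): F = (-5.000, 8.000).
Jacobian J = [[-2·x·y + 2·y^2 - 1, -x^2 + 4·x·y - 4·y], [-3·y^2 + 3·y + 2, -6·x·y + 3·x + 6·y]].
At the point, J = [[5.000, -4.250], [-4.000, 7.500]] (det J = 20.500).
Solving J·Δ = −F gives Δ = (0.171, -0.976).
Then the next iterate is (x, y)₁ = (0.671, 1.024).
Re-evaluating at (0.671, 1.024): F = (-1.82201, 2.43826), so ‖F‖₂ = 3.044.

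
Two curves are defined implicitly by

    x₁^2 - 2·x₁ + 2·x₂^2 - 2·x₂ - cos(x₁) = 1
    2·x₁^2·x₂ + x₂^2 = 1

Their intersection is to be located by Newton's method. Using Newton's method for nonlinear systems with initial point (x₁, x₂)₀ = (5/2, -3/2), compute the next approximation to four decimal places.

(1.8152, -0.7391)

At (5/2, -3/2): F = (8.551144, -17.5000).
Jacobian J = [[2·x₁ + sin(x₁) - 2, 4·x₂ - 2], [4·x₁·x₂, 2·x₁^2 + 2·x₂]].
At the point, J = [[3.598472, -8.0000], [-15.0000, 9.5000]] (det J = -85.814515).
Solving J·Δ = −F gives Δ = (-0.6848, 0.7609).
Then the next iterate is (x₁, x₂)₁ = (1.8152, -0.7391).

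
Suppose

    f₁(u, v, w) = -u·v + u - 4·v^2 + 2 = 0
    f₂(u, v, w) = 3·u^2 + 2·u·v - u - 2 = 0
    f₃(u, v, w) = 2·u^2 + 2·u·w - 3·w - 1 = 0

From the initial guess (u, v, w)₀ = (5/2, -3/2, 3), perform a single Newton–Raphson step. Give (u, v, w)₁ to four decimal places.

(1.7622, -1.2269, 0.1522)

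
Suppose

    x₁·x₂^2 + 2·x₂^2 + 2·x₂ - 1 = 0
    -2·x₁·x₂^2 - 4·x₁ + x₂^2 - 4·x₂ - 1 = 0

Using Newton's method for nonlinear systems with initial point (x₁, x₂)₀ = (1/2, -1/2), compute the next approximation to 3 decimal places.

At (1/2, -1/2): F = (-1.375, -1.000).
Jacobian J = [[x₂^2, 2·x₁·x₂ + 4·x₂ + 2], [-2·x₂^2 - 4, -4·x₁·x₂ + 2·x₂ - 4]].
At the point, J = [[0.250, -0.500], [-4.500, -4.000]] (det J = -3.250).
Solving J·Δ = −F gives Δ = (1.538, -1.981).
Then the next iterate is (x₁, x₂)₁ = (2.038, -2.481).

(2.038, -2.481)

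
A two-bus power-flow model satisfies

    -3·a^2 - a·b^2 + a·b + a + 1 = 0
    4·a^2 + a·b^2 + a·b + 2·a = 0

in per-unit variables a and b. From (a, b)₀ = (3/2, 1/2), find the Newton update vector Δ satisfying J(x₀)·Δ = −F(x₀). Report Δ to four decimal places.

At (3/2, 1/2): F = (-3.8750, 13.1250).
Jacobian J = [[-6·a - b^2 + b + 1, -2·a·b + a], [8·a + b^2 + b + 2, 2·a·b + a]].
At the point, J = [[-7.7500, 0.0000], [14.7500, 3.0000]] (det J = -23.2500).
Solving J·Δ = −F gives Δ = (-0.5000, -1.9167).

(-0.5000, -1.9167)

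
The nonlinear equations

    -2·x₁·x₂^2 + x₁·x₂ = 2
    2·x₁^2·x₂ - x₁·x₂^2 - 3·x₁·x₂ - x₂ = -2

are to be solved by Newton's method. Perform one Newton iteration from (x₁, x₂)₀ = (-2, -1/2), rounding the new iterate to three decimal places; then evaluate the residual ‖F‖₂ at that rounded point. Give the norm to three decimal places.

0.747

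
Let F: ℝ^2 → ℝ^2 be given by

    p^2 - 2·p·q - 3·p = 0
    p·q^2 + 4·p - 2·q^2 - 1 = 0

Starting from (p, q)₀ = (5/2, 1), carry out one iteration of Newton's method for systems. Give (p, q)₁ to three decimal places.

(0.850, -0.250)

At (5/2, 1): F = (-6.250, 9.500).
Jacobian J = [[2·p - 2·q - 3, -2·p], [q^2 + 4, 2·p·q - 4·q]].
At the point, J = [[0.000, -5.000], [5.000, 1.000]] (det J = 25.000).
Solving J·Δ = −F gives Δ = (-1.650, -1.250).
Then the next iterate is (p, q)₁ = (0.850, -0.250).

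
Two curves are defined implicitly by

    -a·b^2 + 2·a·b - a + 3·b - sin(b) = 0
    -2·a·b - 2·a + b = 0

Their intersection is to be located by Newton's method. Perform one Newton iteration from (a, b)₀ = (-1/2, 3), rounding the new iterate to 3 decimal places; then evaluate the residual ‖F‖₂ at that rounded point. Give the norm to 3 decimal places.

At (-1/2, 3): F = (10.85888, 7.000).
Jacobian J = [[-b^2 + 2·b - 1, -2·a·b + 2·a - cos(b) + 3], [-2·b - 2, -2·a + 1]].
At the point, J = [[-4.000, 5.98999], [-8.000, 2.000]] (det J = 39.91994).
Solving J·Δ = −F gives Δ = (0.506, -1.475).
Then the next iterate is (a, b)₁ = (0.006, 1.525).
Re-evaluating at (0.006, 1.525): F = (3.57439, 1.49470), so ‖F‖₂ = 3.874.

3.874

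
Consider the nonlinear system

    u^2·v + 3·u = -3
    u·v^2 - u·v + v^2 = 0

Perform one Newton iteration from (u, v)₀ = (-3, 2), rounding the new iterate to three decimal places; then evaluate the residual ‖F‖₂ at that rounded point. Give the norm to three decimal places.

3.454

At (-3, 2): F = (12.000, -2.000).
Jacobian J = [[2·u·v + 3, u^2], [v^2 - v, 2·u·v - u + 2·v]].
At the point, J = [[-9.000, 9.000], [2.000, -5.000]] (det J = 27.000).
Solving J·Δ = −F gives Δ = (1.556, 0.222).
Then the next iterate is (u, v)₁ = (-1.444, 2.222).
Re-evaluating at (-1.444, 2.222): F = (3.30117, 1.01641), so ‖F‖₂ = 3.454.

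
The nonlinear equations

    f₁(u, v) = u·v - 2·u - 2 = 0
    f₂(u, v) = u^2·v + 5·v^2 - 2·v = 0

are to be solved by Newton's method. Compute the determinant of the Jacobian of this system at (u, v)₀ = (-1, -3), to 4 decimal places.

161.0000

J = [[v - 2, u], [2·u·v, u^2 + 10·v - 2]].
At the point, J = [[-5.0000, -1.0000], [6.0000, -31.0000]].
det J = 161.0000.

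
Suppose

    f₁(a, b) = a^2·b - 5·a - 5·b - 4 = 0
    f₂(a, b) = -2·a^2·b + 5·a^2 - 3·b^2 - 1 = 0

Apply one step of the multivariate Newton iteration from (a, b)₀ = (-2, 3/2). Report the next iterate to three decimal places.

At (-2, 3/2): F = (4.500, 0.250).
Jacobian J = [[2·a·b - 5, a^2 - 5], [-4·a·b + 10·a, -2·a^2 - 6·b]].
At the point, J = [[-11.000, -1.000], [-8.000, -17.000]] (det J = 179.000).
Solving J·Δ = −F gives Δ = (0.426, -0.186).
Then the next iterate is (a, b)₁ = (-1.574, 1.314).

(-1.574, 1.314)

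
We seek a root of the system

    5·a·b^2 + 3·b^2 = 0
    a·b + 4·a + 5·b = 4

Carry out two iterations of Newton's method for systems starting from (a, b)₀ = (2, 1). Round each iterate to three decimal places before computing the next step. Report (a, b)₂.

(2.304, -1.481)

At (2, 1): F = (13.000, 11.000).
Jacobian J = [[5·b^2, 10·a·b + 6·b], [b + 4, a + 5]].
At the point, J = [[5.000, 26.000], [5.000, 7.000]] (det J = -95.000).
Solving J·Δ = −F gives Δ = (-2.053, -0.105).
Then the next iterate is (a, b)₁ = (-0.053, 0.895).
Round to (-0.053, 0.895) and repeat: F = (2.19080, 0.21557), J = [[4.00512, 4.89565], [4.895, 4.947]].
Δ = (2.357, -2.376), so (a, b)₂ = (2.304, -1.481).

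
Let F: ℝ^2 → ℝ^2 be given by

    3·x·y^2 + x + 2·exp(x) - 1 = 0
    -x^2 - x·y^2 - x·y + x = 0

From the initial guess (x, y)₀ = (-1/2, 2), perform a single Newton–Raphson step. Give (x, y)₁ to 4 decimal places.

(-0.3077, 1.4076)

At (-1/2, 2): F = (-6.286939, 2.2500).
Jacobian J = [[3·y^2 + 2·exp(x) + 1, 6·x·y], [-2·x - y^2 - y + 1, -2·x·y - x]].
At the point, J = [[14.213061, -6.0000], [-4.0000, 2.5000]] (det J = 11.532653).
Solving J·Δ = −F gives Δ = (0.1923, -0.5924).
Then the next iterate is (x, y)₁ = (-0.3077, 1.4076).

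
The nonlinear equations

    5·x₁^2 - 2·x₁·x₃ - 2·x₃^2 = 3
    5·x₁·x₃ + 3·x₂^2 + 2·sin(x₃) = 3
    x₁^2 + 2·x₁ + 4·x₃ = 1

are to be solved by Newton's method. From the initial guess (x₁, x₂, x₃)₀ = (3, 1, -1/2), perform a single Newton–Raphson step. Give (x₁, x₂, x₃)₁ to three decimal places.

(1.551, 2.093, -0.603)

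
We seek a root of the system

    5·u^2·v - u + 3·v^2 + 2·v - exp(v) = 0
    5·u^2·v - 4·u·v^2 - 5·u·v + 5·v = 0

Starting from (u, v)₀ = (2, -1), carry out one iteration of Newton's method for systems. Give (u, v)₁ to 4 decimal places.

(1.1444, -0.7825)

At (2, -1): F = (-21.367879, -23.0000).
Jacobian J = [[10·u·v - 1, 5·u^2 + 6·v - exp(v) + 2], [10·u·v - 4·v^2 - 5·v, 5·u^2 - 8·u·v - 5·u + 5]].
At the point, J = [[-21.0000, 15.632121], [-19.0000, 31.0000]] (det J = -353.989709).
Solving J·Δ = −F gives Δ = (-0.8556, 0.2175).
Then the next iterate is (u, v)₁ = (1.1444, -0.7825).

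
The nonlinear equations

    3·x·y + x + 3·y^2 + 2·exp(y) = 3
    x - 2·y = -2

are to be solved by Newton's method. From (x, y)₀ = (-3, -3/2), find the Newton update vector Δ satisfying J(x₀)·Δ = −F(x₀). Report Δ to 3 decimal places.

At (-3, -3/2): F = (14.69626, 2.000).
Jacobian J = [[3·y + 1, 3·x + 6·y + 2·exp(y)], [1, -2]].
At the point, J = [[-3.500, -17.55374], [1.000, -2.000]] (det J = 24.55374).
Solving J·Δ = −F gives Δ = (-0.233, 0.884).

(-0.233, 0.884)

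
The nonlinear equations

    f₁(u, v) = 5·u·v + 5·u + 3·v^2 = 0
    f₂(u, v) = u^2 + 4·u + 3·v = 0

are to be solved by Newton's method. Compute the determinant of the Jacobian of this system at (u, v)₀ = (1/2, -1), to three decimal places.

J = [[5·v + 5, 5·u + 6·v], [2·u + 4, 3]].
At the point, J = [[0.000, -3.500], [5.000, 3.000]].
det J = 17.500.

17.500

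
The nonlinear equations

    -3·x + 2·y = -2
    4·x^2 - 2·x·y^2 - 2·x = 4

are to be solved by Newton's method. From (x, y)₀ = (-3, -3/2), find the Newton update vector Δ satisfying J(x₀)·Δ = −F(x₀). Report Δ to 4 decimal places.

At (-3, -3/2): F = (8.0000, 51.5000).
Jacobian J = [[-3, 2], [8·x - 2·y^2 - 2, -4·x·y]].
At the point, J = [[-3.0000, 2.0000], [-30.5000, -18.0000]] (det J = 115.0000).
Solving J·Δ = −F gives Δ = (2.1478, -0.7783).

(2.1478, -0.7783)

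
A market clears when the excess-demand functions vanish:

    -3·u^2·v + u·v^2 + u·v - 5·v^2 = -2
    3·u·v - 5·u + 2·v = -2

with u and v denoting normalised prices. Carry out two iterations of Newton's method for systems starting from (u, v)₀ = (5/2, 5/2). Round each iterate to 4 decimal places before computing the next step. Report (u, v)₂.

At (5/2, 5/2): F = (-54.2500, 13.2500).
Jacobian J = [[-6·u·v + v^2 + v, -3·u^2 + 2·u·v + u - 10·v], [3·v - 5, 3·u + 2]].
At the point, J = [[-28.7500, -28.7500], [2.5000, 9.5000]] (det J = -201.2500).
Solving J·Δ = −F gives Δ = (-0.6680, -1.2189).
Then the next iterate is (u, v)₁ = (1.8320, 1.2811).
Round to (1.8320, 1.2811) and repeat: F = (-13.751377, 2.443126), J = [[-11.159534, -16.353722], [-1.1567, 7.4960]].
Δ = (-0.6155, -0.4209), so (u, v)₂ = (1.2165, 0.8602).

(1.2165, 0.8602)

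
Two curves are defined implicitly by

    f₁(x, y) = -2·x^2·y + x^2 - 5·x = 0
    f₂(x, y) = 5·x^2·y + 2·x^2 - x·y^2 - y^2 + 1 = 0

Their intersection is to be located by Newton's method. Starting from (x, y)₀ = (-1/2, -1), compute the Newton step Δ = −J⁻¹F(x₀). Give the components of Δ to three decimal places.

(0.423, -0.265)

At (-1/2, -1): F = (3.250, -0.250).
Jacobian J = [[-4·x·y + 2·x - 5, -2·x^2], [10·x·y + 4·x - y^2, 5·x^2 - 2·x·y - 2·y]].
At the point, J = [[-8.000, -0.500], [2.000, 2.250]] (det J = -17.000).
Solving J·Δ = −F gives Δ = (0.423, -0.265).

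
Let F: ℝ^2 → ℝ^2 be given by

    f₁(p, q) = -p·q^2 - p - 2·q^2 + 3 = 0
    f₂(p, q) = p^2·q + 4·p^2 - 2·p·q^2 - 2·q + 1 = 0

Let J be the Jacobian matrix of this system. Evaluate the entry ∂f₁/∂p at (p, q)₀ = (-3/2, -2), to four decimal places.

-5.0000

∂f₁/∂p = -q^2 - 1.
At (-3/2, -2) this is -5.0000.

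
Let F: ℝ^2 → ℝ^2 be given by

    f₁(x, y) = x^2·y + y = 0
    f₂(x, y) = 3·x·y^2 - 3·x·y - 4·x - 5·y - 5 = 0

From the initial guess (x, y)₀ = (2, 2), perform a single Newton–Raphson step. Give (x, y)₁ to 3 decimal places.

(0.032, 3.149)

At (2, 2): F = (10.000, -11.000).
Jacobian J = [[2·x·y, x^2 + 1], [3·y^2 - 3·y - 4, 6·x·y - 3·x - 5]].
At the point, J = [[8.000, 5.000], [2.000, 13.000]] (det J = 94.000).
Solving J·Δ = −F gives Δ = (-1.968, 1.149).
Then the next iterate is (x, y)₁ = (0.032, 3.149).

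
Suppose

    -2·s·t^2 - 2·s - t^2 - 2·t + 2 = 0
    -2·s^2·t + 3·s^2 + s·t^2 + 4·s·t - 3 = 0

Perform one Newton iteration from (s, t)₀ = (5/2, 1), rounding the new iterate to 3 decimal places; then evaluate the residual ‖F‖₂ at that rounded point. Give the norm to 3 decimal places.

3.101

At (5/2, 1): F = (-11.000, 15.750).
Jacobian J = [[-2·t^2 - 2, -4·s·t - 2·t - 2], [-4·s·t + 6·s + t^2 + 4·t, -2·s^2 + 2·s·t + 4·s]].
At the point, J = [[-4.000, -14.000], [10.000, 2.500]] (det J = 130.000).
Solving J·Δ = −F gives Δ = (-1.485, -0.362).
Then the next iterate is (s, t)₁ = (1.015, 0.638).
Re-evaluating at (1.015, 0.638): F = (-2.53934, 1.77954), so ‖F‖₂ = 3.101.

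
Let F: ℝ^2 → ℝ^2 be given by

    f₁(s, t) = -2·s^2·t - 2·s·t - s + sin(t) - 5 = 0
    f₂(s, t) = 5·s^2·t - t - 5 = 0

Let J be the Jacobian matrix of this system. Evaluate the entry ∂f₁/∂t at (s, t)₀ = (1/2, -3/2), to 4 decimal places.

∂f₁/∂t = -2·s^2 - 2·s + cos(t).
At (1/2, -3/2) this is -1.4293.

-1.4293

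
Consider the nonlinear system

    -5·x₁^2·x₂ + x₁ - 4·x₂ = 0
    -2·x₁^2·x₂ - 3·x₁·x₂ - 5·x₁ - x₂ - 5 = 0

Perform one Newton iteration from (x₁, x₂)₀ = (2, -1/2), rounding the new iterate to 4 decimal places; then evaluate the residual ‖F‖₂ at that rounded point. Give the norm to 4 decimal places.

At (2, -1/2): F = (14.0000, -7.5000).
Jacobian J = [[-10·x₁·x₂ + 1, -5·x₁^2 - 4], [-4·x₁·x₂ - 3·x₂ - 5, -2·x₁^2 - 3·x₁ - 1]].
At the point, J = [[11.0000, -24.0000], [0.5000, -15.0000]] (det J = -153.0000).
Solving J·Δ = −F gives Δ = (-2.5490, -0.5850).
Then the next iterate is (x₁, x₂)₁ = (-0.5490, -1.0850).
Re-evaluating at (-0.5490, -1.0850): F = (5.426100, -2.302955), so ‖F‖₂ = 5.8946.

5.8946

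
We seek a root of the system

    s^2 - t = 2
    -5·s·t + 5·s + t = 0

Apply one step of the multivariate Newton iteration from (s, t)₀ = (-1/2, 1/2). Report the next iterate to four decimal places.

(-9.1250, 6.8750)

At (-1/2, 1/2): F = (-2.2500, -0.7500).
Jacobian J = [[2·s, -1], [-5·t + 5, -5·s + 1]].
At the point, J = [[-1.0000, -1.0000], [2.5000, 3.5000]] (det J = -1.0000).
Solving J·Δ = −F gives Δ = (-8.6250, 6.3750).
Then the next iterate is (s, t)₁ = (-9.1250, 6.8750).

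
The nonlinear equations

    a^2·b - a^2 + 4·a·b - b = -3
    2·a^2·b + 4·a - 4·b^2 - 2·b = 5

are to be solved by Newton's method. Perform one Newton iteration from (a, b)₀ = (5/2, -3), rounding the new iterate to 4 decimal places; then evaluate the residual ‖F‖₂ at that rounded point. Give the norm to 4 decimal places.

23.1035

At (5/2, -3): F = (-49.0000, -62.5000).
Jacobian J = [[2·a·b - 2·a + 4·b, a^2 + 4·a - 1], [4·a·b + 4, 2·a^2 - 8·b - 2]].
At the point, J = [[-32.0000, 15.2500], [-26.0000, 34.5000]] (det J = -707.5000).
Solving J·Δ = −F gives Δ = (-1.0422, 1.0261).
Then the next iterate is (a, b)₁ = (1.4578, -1.9739).
Re-evaluating at (1.4578, -1.9739): F = (-12.856381, -19.195914), so ‖F‖₂ = 23.1035.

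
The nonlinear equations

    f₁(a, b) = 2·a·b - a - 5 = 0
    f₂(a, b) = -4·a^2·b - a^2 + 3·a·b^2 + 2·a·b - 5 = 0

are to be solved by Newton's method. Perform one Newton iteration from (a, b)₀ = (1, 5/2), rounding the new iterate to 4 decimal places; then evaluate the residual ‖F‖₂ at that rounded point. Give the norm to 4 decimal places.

4.3385

At (1, 5/2): F = (-1.0000, 7.7500).
Jacobian J = [[2·b - 1, 2·a], [-8·a·b - 2·a + 3·b^2 + 2·b, -4·a^2 + 6·a·b + 2·a]].
At the point, J = [[4.0000, 2.0000], [1.7500, 13.0000]] (det J = 48.5000).
Solving J·Δ = −F gives Δ = (0.5876, -0.6753).
Then the next iterate is (a, b)₁ = (1.5876, 1.8247).
Re-evaluating at (1.5876, 1.8247): F = (-0.793813, -4.265234), so ‖F‖₂ = 4.3385.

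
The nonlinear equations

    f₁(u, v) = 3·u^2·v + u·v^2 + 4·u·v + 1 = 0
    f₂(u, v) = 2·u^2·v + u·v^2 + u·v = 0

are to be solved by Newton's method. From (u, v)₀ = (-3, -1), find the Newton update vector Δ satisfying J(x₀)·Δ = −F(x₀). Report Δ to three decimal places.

At (-3, -1): F = (-17.000, -18.000).
Jacobian J = [[6·u·v + v^2 + 4·v, 3·u^2 + 2·u·v + 4·u], [4·u·v + v^2 + v, 2·u^2 + 2·u·v + u]].
At the point, J = [[15.000, 21.000], [12.000, 21.000]] (det J = 63.000).
Solving J·Δ = −F gives Δ = (-0.333, 1.048).

(-0.333, 1.048)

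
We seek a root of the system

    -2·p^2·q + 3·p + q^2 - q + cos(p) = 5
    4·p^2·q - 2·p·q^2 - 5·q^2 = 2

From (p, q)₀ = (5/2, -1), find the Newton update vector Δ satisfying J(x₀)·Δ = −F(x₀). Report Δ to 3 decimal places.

At (5/2, -1): F = (16.19886, -37.000).
Jacobian J = [[-4·p·q - sin(p) + 3, -2·p^2 + 2·q - 1], [8·p·q - 2·q^2, 4·p^2 - 4·p·q - 10·q]].
At the point, J = [[12.40153, -15.500], [-22.000, 45.000]] (det J = 217.06875).
Solving J·Δ = −F gives Δ = (-0.716, 0.472).

(-0.716, 0.472)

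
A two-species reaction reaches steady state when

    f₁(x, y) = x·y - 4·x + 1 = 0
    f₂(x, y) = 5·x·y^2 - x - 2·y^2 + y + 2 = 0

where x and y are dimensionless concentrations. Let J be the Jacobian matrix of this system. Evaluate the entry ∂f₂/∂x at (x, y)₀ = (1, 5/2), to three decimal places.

∂f₂/∂x = 5·y^2 - 1.
At (1, 5/2) this is 30.250.

30.250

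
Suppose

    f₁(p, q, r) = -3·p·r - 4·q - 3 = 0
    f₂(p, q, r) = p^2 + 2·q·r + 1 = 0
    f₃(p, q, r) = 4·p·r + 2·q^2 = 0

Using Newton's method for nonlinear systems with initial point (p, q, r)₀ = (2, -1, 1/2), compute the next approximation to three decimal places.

At (2, -1, 1/2): F = (-2.000, 4.000, 6.000).
Jacobian J = [[-3·r, -4, -3·p], [2·p, 2·r, 2·q], [4·r, 4·q, 4·p]].
At the point, J = [[-1.500, -4.000, -6.000], [4.000, 1.000, -2.000], [2.000, -4.000, 8.000]] (det J = 252.000).
Solving J·Δ = −F gives Δ = (-1.222, 0.357, -0.266).
Then the next iterate is (p, q, r)₁ = (0.778, -0.643, 0.234).

(0.778, -0.643, 0.234)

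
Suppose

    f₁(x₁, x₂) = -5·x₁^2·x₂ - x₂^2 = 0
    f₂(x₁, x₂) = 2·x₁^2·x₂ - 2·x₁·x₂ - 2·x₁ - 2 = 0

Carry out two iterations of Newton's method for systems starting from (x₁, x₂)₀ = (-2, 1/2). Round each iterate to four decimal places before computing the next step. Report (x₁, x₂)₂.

(-0.6311, -0.0695)

At (-2, 1/2): F = (-10.2500, 8.0000).
Jacobian J = [[-10·x₁·x₂, -5·x₁^2 - 2·x₂], [4·x₁·x₂ - 2·x₂ - 2, 2·x₁^2 - 2·x₁]].
At the point, J = [[10.0000, -21.0000], [-7.0000, 12.0000]] (det J = -27.0000).
Solving J·Δ = −F gives Δ = (1.6667, 0.3056).
Then the next iterate is (x₁, x₂)₁ = (-0.3333, 0.8056).
Round to (-0.3333, 0.8056) and repeat: F = (-1.096457, -0.617401), J = [[2.685065, -2.166644], [-4.685226, 0.888778]].
Δ = (-0.2978, -0.8751), so (x₁, x₂)₂ = (-0.6311, -0.0695).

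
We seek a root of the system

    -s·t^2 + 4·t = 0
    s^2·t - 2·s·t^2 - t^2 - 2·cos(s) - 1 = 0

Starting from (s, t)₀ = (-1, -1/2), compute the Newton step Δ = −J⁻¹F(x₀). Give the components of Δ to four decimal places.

At (-1, -1/2): F = (-1.7500, -2.330605).
Jacobian J = [[-t^2, -2·s·t + 4], [2·s·t - 2·t^2 + 2·sin(s), s^2 - 4·s·t - 2·t]].
At the point, J = [[-0.2500, 3.0000], [-1.182942, 0.0000]] (det J = 3.548826).
Solving J·Δ = −F gives Δ = (-1.9702, 0.4192).

(-1.9702, 0.4192)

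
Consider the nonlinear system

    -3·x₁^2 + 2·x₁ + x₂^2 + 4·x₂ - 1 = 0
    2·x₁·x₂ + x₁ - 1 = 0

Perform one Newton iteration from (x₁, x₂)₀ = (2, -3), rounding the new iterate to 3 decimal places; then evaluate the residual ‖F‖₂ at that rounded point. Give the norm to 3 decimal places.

5.626

At (2, -3): F = (-12.000, -11.000).
Jacobian J = [[-6·x₁ + 2, 2·x₂ + 4], [2·x₂ + 1, 2·x₁]].
At the point, J = [[-10.000, -2.000], [-5.000, 4.000]] (det J = -50.000).
Solving J·Δ = −F gives Δ = (-1.400, 1.000).
Then the next iterate is (x₁, x₂)₁ = (0.600, -2.000).
Re-evaluating at (0.600, -2.000): F = (-4.880, -2.800), so ‖F‖₂ = 5.626.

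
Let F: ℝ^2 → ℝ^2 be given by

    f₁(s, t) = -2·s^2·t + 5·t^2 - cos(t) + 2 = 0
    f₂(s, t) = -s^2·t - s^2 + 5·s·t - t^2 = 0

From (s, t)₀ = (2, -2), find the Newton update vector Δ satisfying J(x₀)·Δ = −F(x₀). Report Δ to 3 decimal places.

(-14.419, -6.652)

At (2, -2): F = (38.41615, -20.000).
Jacobian J = [[-4·s·t, -2·s^2 + 10·t + sin(t)], [-2·s·t - 2·s + 5·t, -s^2 + 5·s - 2·t]].
At the point, J = [[16.000, -28.90930], [-6.000, 10.000]] (det J = -13.45578).
Solving J·Δ = −F gives Δ = (-14.419, -6.652).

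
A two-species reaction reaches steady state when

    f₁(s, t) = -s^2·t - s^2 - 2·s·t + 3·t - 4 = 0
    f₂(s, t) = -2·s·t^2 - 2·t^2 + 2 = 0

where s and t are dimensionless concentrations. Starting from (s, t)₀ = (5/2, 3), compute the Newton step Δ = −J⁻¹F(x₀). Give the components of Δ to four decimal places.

At (5/2, 3): F = (-35.0000, -61.0000).
Jacobian J = [[-2·s·t - 2·s - 2·t, -s^2 - 2·s + 3], [-2·t^2, -4·s·t - 4·t]].
At the point, J = [[-26.0000, -8.2500], [-18.0000, -42.0000]] (det J = 943.5000).
Solving J·Δ = −F gives Δ = (-1.0246, -1.0132).

(-1.0246, -1.0132)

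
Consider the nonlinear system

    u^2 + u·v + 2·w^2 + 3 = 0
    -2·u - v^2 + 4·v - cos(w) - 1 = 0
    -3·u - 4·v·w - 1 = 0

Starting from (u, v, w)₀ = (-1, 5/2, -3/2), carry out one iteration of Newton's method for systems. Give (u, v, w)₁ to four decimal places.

(0.7772, 2.4756, -0.3478)

At (-1, 5/2, -3/2): F = (6.0000, 4.679263, 17.0000).
Jacobian J = [[2·u + v, u, 4·w], [-2, -2·v + 4, sin(w)], [-3, -4·w, -4·v]].
At the point, J = [[0.5000, -1.0000, -6.0000], [-2.0000, -1.0000, -0.997495], [-3.0000, 6.0000, -10.0000]] (det J = 115.0000).
Solving J·Δ = −F gives Δ = (1.7772, -0.0244, 1.1522).
Then the next iterate is (u, v, w)₁ = (0.7772, 2.4756, -0.3478).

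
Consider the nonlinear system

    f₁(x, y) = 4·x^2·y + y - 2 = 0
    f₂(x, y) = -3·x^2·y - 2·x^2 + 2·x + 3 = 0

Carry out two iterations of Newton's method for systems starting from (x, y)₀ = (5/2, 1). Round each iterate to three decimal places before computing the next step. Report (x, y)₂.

(1.577, 0.286)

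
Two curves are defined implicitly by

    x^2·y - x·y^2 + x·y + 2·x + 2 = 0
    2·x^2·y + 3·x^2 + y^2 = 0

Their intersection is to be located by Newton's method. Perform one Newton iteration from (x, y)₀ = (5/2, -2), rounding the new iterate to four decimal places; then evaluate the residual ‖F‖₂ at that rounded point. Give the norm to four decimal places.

45.3688

At (5/2, -2): F = (-20.5000, -2.2500).
Jacobian J = [[2·x·y - y^2 + y + 2, x^2 - 2·x·y + x], [4·x·y + 6·x, 2·x^2 + 2·y]].
At the point, J = [[-14.0000, 18.7500], [-5.0000, 8.5000]] (det J = -25.2500).
Solving J·Δ = −F gives Δ = (-5.2302, -2.8119).
Then the next iterate is (x, y)₁ = (-2.7302, -4.8119).
Re-evaluating at (-2.7302, -4.8119): F = (37.025278, -26.219371), so ‖F‖₂ = 45.3688.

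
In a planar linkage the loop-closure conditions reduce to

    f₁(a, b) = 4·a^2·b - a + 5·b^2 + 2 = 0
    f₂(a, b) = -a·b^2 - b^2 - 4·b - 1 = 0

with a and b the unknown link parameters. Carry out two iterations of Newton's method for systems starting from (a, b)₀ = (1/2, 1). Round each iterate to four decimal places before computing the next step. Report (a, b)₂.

(0.9489, -0.3053)

At (1/2, 1): F = (7.5000, -6.5000).
Jacobian J = [[8·a·b - 1, 4·a^2 + 10·b], [-b^2, -2·a·b - 2·b - 4]].
At the point, J = [[3.0000, 11.0000], [-1.0000, -7.0000]] (det J = -10.0000).
Solving J·Δ = −F gives Δ = (1.9000, -1.2000).
Then the next iterate is (a, b)₁ = (2.4000, -0.2000).
Round to (2.4000, -0.2000) and repeat: F = (-4.8080, -0.3360), J = [[-4.8400, 21.0400], [-0.0400, -2.6400]].
Δ = (-1.4511, -0.1053), so (a, b)₂ = (0.9489, -0.3053).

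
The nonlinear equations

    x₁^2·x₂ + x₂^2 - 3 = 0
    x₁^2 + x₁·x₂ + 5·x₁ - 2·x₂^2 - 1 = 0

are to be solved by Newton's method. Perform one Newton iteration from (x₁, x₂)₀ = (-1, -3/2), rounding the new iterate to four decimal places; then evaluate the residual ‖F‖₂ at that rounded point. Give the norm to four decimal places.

3.2820

At (-1, -3/2): F = (-2.2500, -8.0000).
Jacobian J = [[2·x₁·x₂, x₁^2 + 2·x₂], [2·x₁ + x₂ + 5, x₁ - 4·x₂]].
At the point, J = [[3.0000, -2.0000], [1.5000, 5.0000]] (det J = 18.0000).
Solving J·Δ = −F gives Δ = (1.5139, 1.1458).
Then the next iterate is (x₁, x₂)₁ = (0.5139, -0.3542).
Re-evaluating at (0.5139, -0.3542): F = (-2.968084, 1.400655), so ‖F‖₂ = 3.2820.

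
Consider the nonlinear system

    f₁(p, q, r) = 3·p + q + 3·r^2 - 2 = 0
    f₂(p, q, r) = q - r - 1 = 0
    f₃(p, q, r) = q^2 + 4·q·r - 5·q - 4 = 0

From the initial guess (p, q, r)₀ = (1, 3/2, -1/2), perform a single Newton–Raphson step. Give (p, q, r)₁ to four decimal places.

At (1, 3/2, -1/2): F = (3.2500, 1.0000, -12.2500).
Jacobian J = [[3, 1, 6·r], [0, 1, -1], [0, 2·q + 4·r - 5, 4·q]].
At the point, J = [[3.0000, 1.0000, -3.0000], [0.0000, 1.0000, -1.0000], [0.0000, -4.0000, 6.0000]] (det J = 6.0000).
Solving J·Δ = −F gives Δ = (2.0000, 3.1250, 4.1250).
Then the next iterate is (p, q, r)₁ = (3.0000, 4.6250, 3.6250).

(3.0000, 4.6250, 3.6250)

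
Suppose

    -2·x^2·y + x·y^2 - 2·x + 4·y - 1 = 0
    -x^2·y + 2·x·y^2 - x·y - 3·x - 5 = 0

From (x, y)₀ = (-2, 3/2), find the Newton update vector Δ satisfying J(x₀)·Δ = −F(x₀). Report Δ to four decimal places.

At (-2, 3/2): F = (-7.5000, -11.0000).
Jacobian J = [[-4·x·y + y^2 - 2, -2·x^2 + 2·x·y + 4], [-2·x·y + 2·y^2 - y - 3, -x^2 + 4·x·y - x]].
At the point, J = [[12.2500, -10.0000], [6.0000, -14.0000]] (det J = -111.5000).
Solving J·Δ = −F gives Δ = (-0.0448, -0.8049).

(-0.0448, -0.8049)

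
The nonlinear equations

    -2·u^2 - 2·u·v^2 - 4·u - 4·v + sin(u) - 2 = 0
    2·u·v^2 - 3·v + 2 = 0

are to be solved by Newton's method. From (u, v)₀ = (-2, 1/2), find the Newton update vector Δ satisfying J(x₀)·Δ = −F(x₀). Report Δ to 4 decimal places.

At (-2, 1/2): F = (-3.909297, -0.5000).
Jacobian J = [[-4·u - 2·v^2 + cos(u) - 4, -4·u·v - 4], [2·v^2, 4·u·v - 3]].
At the point, J = [[3.083853, 0.0000], [0.5000, -7.0000]] (det J = -21.586972).
Solving J·Δ = −F gives Δ = (1.2677, 0.0191).

(1.2677, 0.0191)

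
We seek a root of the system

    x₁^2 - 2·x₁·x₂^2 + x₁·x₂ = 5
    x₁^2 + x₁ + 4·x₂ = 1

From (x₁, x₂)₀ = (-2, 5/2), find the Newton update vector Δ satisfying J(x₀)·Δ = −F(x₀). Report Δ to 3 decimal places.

(-61.000, -48.500)

At (-2, 5/2): F = (19.000, 11.000).
Jacobian J = [[2·x₁ - 2·x₂^2 + x₂, -4·x₁·x₂ + x₁], [2·x₁ + 1, 4]].
At the point, J = [[-14.000, 18.000], [-3.000, 4.000]] (det J = -2.000).
Solving J·Δ = −F gives Δ = (-61.000, -48.500).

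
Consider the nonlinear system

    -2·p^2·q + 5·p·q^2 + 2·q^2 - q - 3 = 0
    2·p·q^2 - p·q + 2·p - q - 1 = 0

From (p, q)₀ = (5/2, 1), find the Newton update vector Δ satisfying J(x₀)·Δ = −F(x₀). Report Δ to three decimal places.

(-1.244, -0.272)

At (5/2, 1): F = (-2.000, 5.500).
Jacobian J = [[-4·p·q + 5·q^2, -2·p^2 + 10·p·q + 4·q - 1], [2·q^2 - q + 2, 4·p·q - p - 1]].
At the point, J = [[-5.000, 15.500], [3.000, 6.500]] (det J = -79.000).
Solving J·Δ = −F gives Δ = (-1.244, -0.272).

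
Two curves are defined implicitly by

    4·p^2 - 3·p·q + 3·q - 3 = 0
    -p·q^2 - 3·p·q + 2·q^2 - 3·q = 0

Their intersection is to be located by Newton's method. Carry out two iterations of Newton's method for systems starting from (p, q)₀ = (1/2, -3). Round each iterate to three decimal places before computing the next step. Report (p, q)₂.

(0.849, -0.138)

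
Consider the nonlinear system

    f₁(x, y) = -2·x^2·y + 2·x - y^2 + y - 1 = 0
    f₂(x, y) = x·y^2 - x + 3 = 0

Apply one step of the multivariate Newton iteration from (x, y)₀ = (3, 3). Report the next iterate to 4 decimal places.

(2.1379, 1.8832)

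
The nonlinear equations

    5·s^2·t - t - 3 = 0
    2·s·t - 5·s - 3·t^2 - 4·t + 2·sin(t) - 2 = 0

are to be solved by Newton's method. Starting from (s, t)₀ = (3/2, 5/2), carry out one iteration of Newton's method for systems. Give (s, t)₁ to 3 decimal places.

At (3/2, 5/2): F = (22.625, -29.55306).
Jacobian J = [[10·s·t, 5·s^2 - 1], [2·t - 5, 2·s - 6·t + 2·cos(t) - 4]].
At the point, J = [[37.500, 10.250], [0.000, -17.60229]] (det J = -660.08577).
Solving J·Δ = −F gives Δ = (-0.144, -1.679).
Then the next iterate is (s, t)₁ = (1.356, 0.821).

(1.356, 0.821)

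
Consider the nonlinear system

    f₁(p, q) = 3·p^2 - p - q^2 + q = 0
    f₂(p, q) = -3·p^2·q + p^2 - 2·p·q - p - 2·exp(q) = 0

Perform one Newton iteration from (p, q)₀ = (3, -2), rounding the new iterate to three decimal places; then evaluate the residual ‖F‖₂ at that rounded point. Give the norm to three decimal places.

At (3, -2): F = (18.000, 71.72933).
Jacobian J = [[6·p - 1, -2·q + 1], [-6·p·q + 2·p - 2·q - 1, -3·p^2 - 2·p - 2·exp(q)]].
At the point, J = [[17.000, 5.000], [45.000, -33.27067]] (det J = -790.60140).
Solving J·Δ = −F gives Δ = (-1.211, 0.518).
Then the next iterate is (p, q)₁ = (1.789, -1.482).
Re-evaluating at (1.789, -1.482): F = (4.13424, 20.48927), so ‖F‖₂ = 20.902.

20.902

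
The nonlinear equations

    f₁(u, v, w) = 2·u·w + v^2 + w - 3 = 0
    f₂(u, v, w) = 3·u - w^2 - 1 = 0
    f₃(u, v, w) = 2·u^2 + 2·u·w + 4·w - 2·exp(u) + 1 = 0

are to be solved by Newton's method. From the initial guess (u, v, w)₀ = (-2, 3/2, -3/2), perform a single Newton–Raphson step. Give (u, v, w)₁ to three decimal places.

At (-2, 3/2, -3/2): F = (3.750, -9.250, 8.72933).
Jacobian J = [[2·w, 2·v, 2·u + 1], [3, 0, -2·w], [4·u + 2·w - 2·exp(u), 0, 2·u + 4]].
At the point, J = [[-3.000, 3.000, -3.000], [3.000, 0.000, 3.000], [-11.27067, 0.000, 0.000]] (det J = -101.43604).
Solving J·Δ = −F gives Δ = (0.775, 1.833, 2.309).
Then the next iterate is (u, v, w)₁ = (-1.225, 3.333, 0.809).

(-1.225, 3.333, 0.809)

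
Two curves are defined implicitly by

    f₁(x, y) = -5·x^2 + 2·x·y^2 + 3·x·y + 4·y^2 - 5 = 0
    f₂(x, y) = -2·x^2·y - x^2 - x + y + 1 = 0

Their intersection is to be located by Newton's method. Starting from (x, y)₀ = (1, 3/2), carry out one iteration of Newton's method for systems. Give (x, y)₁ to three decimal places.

(0.766, 1.108)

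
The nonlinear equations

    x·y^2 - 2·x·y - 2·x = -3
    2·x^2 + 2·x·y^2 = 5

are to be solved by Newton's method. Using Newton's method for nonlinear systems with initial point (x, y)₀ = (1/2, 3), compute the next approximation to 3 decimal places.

At (1/2, 3): F = (3.500, 4.500).
Jacobian J = [[y^2 - 2·y - 2, 2·x·y - 2·x], [4·x + 2·y^2, 4·x·y]].
At the point, J = [[1.000, 2.000], [20.000, 6.000]] (det J = -34.000).
Solving J·Δ = −F gives Δ = (0.353, -1.926).
Then the next iterate is (x, y)₁ = (0.853, 1.074).

(0.853, 1.074)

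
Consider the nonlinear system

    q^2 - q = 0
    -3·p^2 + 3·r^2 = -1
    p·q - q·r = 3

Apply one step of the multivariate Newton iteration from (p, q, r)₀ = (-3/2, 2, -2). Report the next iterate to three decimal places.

(5.250, 1.333, 3.583)

At (-3/2, 2, -2): F = (2.000, 6.250, -2.000).
Jacobian J = [[0, 2·q - 1, 0], [-6·p, 0, 6·r], [q, p - r, -q]].
At the point, J = [[0.000, 3.000, 0.000], [9.000, 0.000, -12.000], [2.000, 0.500, -2.000]] (det J = -18.000).
Solving J·Δ = −F gives Δ = (6.750, -0.667, 5.583).
Then the next iterate is (p, q, r)₁ = (5.250, 1.333, 3.583).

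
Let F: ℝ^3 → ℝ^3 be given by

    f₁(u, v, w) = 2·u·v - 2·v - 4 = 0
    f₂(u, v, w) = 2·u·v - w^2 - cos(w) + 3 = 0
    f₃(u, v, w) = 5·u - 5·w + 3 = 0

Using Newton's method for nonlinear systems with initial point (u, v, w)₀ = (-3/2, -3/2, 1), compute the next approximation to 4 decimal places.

(1.0698, -2.3419, 1.6698)

At (-3/2, -3/2, 1): F = (3.5000, 5.959698, -9.5000).
Jacobian J = [[2·v, 2·u - 2, 0], [2·v, 2·u, -2·w + sin(w)], [5, 0, -5]].
At the point, J = [[-3.0000, -5.0000, 0.0000], [-3.0000, -3.0000, -1.158529], [5.0000, 0.0000, -5.0000]] (det J = 58.963225).
Solving J·Δ = −F gives Δ = (2.5698, -0.8419, 0.6698).
Then the next iterate is (u, v, w)₁ = (1.0698, -2.3419, 1.6698).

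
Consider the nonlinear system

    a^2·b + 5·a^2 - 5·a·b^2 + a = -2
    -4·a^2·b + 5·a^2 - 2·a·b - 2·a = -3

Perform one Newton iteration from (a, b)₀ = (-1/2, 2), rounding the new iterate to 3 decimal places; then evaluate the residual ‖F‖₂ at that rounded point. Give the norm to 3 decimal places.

At (-1/2, 2): F = (13.250, 5.250).
Jacobian J = [[2·a·b + 10·a - 5·b^2 + 1, a^2 - 10·a·b], [-8·a·b + 10·a - 2·b - 2, -4·a^2 - 2·a]].
At the point, J = [[-26.000, 10.250], [-3.000, 0.000]] (det J = 30.750).
Solving J·Δ = −F gives Δ = (1.750, 3.146).
Then the next iterate is (a, b)₁ = (1.250, 5.146).
Re-evaluating at (1.250, 5.146): F = (-146.40510, -36.715), so ‖F‖₂ = 150.939.

150.939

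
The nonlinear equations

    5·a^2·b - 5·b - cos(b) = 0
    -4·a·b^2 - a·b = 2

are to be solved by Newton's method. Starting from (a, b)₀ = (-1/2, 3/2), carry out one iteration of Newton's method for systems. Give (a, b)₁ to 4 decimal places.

At (-1/2, 3/2): F = (-5.695737, 3.2500).
Jacobian J = [[10·a·b, 5·a^2 + sin(b) - 5], [-4·b^2 - b, -8·a·b - a]].
At the point, J = [[-7.5000, -2.752505], [-10.5000, 6.5000]] (det J = -77.651303).
Solving J·Δ = −F gives Δ = (-0.3616, -1.0841).
Then the next iterate is (a, b)₁ = (-0.8616, 0.4159).

(-0.8616, 0.4159)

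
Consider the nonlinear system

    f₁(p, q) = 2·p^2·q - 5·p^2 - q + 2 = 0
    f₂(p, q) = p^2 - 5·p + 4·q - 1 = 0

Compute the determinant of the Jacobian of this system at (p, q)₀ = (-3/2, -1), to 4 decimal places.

J = [[4·p·q - 10·p, 2·p^2 - 1], [2·p - 5, 4]].
At the point, J = [[21.0000, 3.5000], [-8.0000, 4.0000]].
det J = 112.0000.

112.0000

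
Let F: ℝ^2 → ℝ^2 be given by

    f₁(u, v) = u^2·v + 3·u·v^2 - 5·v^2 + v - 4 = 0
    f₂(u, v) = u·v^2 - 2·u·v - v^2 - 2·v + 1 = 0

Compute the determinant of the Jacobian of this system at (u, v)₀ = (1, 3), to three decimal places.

J = [[2·u·v + 3·v^2, u^2 + 6·u·v - 10·v + 1], [v^2 - 2·v, 2·u·v - 2·u - 2·v - 2]].
At the point, J = [[33.000, -10.000], [3.000, -4.000]].
det J = -102.000.

-102.000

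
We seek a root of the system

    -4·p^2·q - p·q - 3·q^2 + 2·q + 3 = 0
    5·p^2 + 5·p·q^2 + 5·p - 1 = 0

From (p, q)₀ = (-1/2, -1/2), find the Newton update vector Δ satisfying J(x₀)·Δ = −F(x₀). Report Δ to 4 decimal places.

(1.7800, 0.2600)

At (-1/2, -1/2): F = (1.5000, -2.8750).
Jacobian J = [[-8·p·q - q, -4·p^2 - p - 6·q + 2], [10·p + 5·q^2 + 5, 10·p·q]].
At the point, J = [[-1.5000, 4.5000], [1.2500, 2.5000]] (det J = -9.3750).
Solving J·Δ = −F gives Δ = (1.7800, 0.2600).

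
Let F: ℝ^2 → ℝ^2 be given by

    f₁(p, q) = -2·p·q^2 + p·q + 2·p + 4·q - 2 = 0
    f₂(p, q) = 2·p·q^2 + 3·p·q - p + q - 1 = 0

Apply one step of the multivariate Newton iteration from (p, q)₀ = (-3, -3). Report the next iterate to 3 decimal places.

(-2.111, -2.254)

At (-3, -3): F = (43.000, -28.000).
Jacobian J = [[-2·q^2 + q + 2, -4·p·q + p + 4], [2·q^2 + 3·q - 1, 4·p·q + 3·p + 1]].
At the point, J = [[-19.000, -35.000], [8.000, 28.000]] (det J = -252.000).
Solving J·Δ = −F gives Δ = (0.889, 0.746).
Then the next iterate is (p, q)₁ = (-2.111, -2.254).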